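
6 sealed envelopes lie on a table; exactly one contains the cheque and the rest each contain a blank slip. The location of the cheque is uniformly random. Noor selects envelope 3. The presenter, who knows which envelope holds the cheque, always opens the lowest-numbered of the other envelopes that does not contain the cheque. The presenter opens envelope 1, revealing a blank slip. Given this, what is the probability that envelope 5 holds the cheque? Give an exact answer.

1/5

Consider each possible location of the cheque in turn.
If it is in envelope 1 (prior 1/6): the presenter opened envelope 1, so this case is ruled out; weight (1/6)·0 = 0.
If it is in any of envelopes 2, 3, 4, 5, and 6 (prior 1/6 each): envelope 1 is the lowest-numbered option available, probability 1; weight (1/6)·1 = 1/6 each.
The weights sum to 5/6.
So P(the cheque in envelope 5 | the presenter opened envelope 1) = (1/6) / (5/6) = 1/5.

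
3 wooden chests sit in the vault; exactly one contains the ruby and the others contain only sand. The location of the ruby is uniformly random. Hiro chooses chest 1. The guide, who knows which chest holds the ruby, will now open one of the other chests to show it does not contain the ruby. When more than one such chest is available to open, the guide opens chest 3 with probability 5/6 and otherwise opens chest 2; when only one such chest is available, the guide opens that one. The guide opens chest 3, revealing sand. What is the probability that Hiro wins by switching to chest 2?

Apply Bayes' rule, conditioning on where the ruby actually is.
If it is in chest 1 (prior 1/3): chest 3 is available, opened with probability 5/6; weight (1/3)·(5/6) = 5/18.
If it is in chest 2 (prior 1/3): only chest 3 is available, probability 1; weight (1/3)·1 = 1/3.
If it is in chest 3 (prior 1/3): the guide opened chest 3, so this case is ruled out; weight (1/3)·0 = 0.
The weights sum to 11/18.
So P(the ruby in chest 2 | the guide opened chest 3) = (1/3) / (11/18) = 6/11.

6/11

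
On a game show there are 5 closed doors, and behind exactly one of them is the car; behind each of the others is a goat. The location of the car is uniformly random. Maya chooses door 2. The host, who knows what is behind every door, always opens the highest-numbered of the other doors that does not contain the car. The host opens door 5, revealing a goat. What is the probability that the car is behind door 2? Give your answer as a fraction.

Apply Bayes' rule, conditioning on where the car actually is.
If it is behind any of doors 1, 2, 3, and 4 (prior 1/5 each): door 5 is the highest-numbered option available, probability 1; weight (1/5)·1 = 1/5 each.
If it is behind door 5 (prior 1/5): the host opened door 5, so this case is ruled out; weight (1/5)·0 = 0.
The weights sum to 4/5.
So P(the car behind door 2 | the host opened door 5) = (1/5) / (4/5) = 1/4.

1/4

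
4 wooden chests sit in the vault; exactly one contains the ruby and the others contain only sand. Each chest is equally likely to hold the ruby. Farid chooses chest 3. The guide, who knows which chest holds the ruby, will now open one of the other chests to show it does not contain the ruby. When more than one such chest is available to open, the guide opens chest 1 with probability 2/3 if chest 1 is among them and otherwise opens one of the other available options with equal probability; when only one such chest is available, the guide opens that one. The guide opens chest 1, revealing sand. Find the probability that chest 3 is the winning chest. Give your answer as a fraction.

Apply Bayes' rule, conditioning on where the ruby actually is.
If it is in chest 1 (prior 1/4): the guide opened chest 1, so this case is ruled out; weight (1/4)·0 = 0.
If it is in any of chests 2, 3, and 4 (prior 1/4 each): chest 1 is available, opened with probability 2/3; weight (1/4)·(2/3) = 1/6 each.
The weights sum to 1/2.
So P(the ruby in chest 3 | the guide opened chest 1) = (1/6) / (1/2) = 1/3.

1/3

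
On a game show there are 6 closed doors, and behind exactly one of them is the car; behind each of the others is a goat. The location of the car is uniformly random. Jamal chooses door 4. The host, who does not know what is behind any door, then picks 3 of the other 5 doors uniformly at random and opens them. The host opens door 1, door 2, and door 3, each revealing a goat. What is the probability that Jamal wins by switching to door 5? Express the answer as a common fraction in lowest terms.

Because the host chose which doors to open without knowing where the car is, the choice is independent of the prize location. Learning that none of the 3 opened doors holds the car simply rules out those 3 locations and leaves the remaining 3 doors still equally likely by symmetry.
So P(the car behind door 5) = 1/3.

1/3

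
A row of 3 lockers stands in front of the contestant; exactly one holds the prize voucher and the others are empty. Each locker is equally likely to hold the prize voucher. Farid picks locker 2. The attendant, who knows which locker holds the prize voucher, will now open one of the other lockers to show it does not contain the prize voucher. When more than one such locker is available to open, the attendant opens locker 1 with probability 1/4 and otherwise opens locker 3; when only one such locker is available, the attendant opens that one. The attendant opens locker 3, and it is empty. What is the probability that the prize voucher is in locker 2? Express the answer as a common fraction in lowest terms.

Consider each possible location of the prize voucher in turn.
If it is in locker 1 (prior 1/3): only locker 3 is available, probability 1; weight (1/3)·1 = 1/3.
If it is in locker 2 (prior 1/3): locker 1 is available but not opened, probability 3/4; weight (1/3)·(3/4) = 1/4.
If it is in locker 3 (prior 1/3): the attendant opened locker 3, so this case is ruled out; weight (1/3)·0 = 0.
The weights sum to 7/12.
So P(the prize voucher in locker 2 | the attendant opened locker 3) = (1/4) / (7/12) = 3/7.

3/7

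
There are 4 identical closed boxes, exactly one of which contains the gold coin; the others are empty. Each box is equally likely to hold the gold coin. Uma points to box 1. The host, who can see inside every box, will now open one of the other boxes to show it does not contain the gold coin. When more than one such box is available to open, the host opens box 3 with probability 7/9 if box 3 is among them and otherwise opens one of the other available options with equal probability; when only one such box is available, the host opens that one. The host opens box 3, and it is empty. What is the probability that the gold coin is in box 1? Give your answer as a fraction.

1/3

Apply Bayes' rule, conditioning on where the gold coin actually is.
If it is in any of boxes 1, 2, and 4 (prior 1/4 each): box 3 is available, opened with probability 7/9; weight (1/4)·(7/9) = 7/36 each.
If it is in box 3 (prior 1/4): the host opened box 3, so this case is ruled out; weight (1/4)·0 = 0.
The weights sum to 7/12.
So P(the gold coin in box 1 | the host opened box 3) = (7/36) / (7/12) = 1/3.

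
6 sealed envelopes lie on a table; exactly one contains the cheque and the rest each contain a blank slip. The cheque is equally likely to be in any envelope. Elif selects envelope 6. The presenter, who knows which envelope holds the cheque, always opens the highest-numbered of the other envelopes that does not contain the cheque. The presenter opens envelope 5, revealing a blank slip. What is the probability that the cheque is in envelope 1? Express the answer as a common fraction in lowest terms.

1/5

Apply Bayes' rule, conditioning on where the cheque actually is.
If it is in any of envelopes 1, 2, 3, 4, and 6 (prior 1/6 each): envelope 5 is the highest-numbered option available, probability 1; weight (1/6)·1 = 1/6 each.
If it is in envelope 5 (prior 1/6): the presenter opened envelope 5, so this case is ruled out; weight (1/6)·0 = 0.
The weights sum to 5/6.
So P(the cheque in envelope 1 | the presenter opened envelope 5) = (1/6) / (5/6) = 1/5.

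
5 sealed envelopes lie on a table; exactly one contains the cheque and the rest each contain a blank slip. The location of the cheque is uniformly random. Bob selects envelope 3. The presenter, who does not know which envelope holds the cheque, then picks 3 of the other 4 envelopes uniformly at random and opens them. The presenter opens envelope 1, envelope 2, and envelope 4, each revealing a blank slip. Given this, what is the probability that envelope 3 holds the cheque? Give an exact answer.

1/2

Consider each possible location of the cheque in turn.
If it is in any of envelopes 1, 2, and 4 (prior 1/5 each): that envelope was opened and seen not to hold the prize — ruled out; weight (1/5)·0 = 0 each.
If it is in either of envelopes 3 and 5 (prior 1/5 each): the presenter picks exactly this set with probability 1/4 regardless, and none is the prize; weight (1/5)·(1/4) = 1/20 each.
The weights sum to 1/10.
So P(the cheque in envelope 3 | the presenter opened envelope 1, envelope 2, and envelope 4) = (1/20) / (1/10) = 1/2.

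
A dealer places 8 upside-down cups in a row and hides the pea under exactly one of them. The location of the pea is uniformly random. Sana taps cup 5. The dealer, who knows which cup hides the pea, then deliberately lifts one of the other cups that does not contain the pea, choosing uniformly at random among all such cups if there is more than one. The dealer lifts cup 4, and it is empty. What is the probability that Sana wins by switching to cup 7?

7/48

Consider each possible location of the pea in turn.
If it is under any of cups 1, 2, 3, 6, 7, and 8 (prior 1/8 each): the dealer has 6 equally likely choices, so probability 1/6; weight (1/8)·(1/6) = 1/48 each.
If it is under cup 4 (prior 1/8): the dealer opened cup 4, so this case is ruled out; weight (1/8)·0 = 0.
If it is under cup 5 (prior 1/8): the dealer has 7 equally likely choices, so probability 1/7; weight (1/8)·(1/7) = 1/56.
The weights sum to 1/7.
So P(the pea under cup 7 | the dealer opened cup 4) = (1/48) / (1/7) = 7/48.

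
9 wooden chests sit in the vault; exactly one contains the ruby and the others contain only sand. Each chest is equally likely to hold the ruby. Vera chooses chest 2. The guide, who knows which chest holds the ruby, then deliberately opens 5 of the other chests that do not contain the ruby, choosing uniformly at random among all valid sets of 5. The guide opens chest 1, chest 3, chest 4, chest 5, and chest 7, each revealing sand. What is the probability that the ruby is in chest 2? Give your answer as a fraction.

1/9

Consider each possible location of the ruby in turn.
If it is in any of chests 1, 3, 4, 5, and 7 (prior 1/9 each): that chest was opened and seen not to hold the prize — ruled out; weight (1/9)·0 = 0 each.
If it is in chest 2 (prior 1/9): the guide has 56 equally likely choices, so probability 1/56; weight (1/9)·(1/56) = 1/504.
If it is in any of chests 6, 8, and 9 (prior 1/9 each): the guide has 21 equally likely choices, so probability 1/21; weight (1/9)·(1/21) = 1/189 each.
The weights sum to 1/56.
So P(the ruby in chest 2 | the guide opened chest 1, chest 3, chest 4, chest 5, and chest 7) = (1/504) / (1/56) = 1/9.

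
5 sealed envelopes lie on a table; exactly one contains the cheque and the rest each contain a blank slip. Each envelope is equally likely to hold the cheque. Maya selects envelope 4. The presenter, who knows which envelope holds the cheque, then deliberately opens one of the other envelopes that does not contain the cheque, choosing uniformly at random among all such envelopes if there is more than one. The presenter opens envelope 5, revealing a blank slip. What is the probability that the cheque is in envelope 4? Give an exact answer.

Apply Bayes' rule, conditioning on where the cheque actually is.
If it is in any of envelopes 1, 2, and 3 (prior 1/5 each): the presenter has 3 equally likely choices, so probability 1/3; weight (1/5)·(1/3) = 1/15 each.
If it is in envelope 4 (prior 1/5): the presenter has 4 equally likely choices, so probability 1/4; weight (1/5)·(1/4) = 1/20.
If it is in envelope 5 (prior 1/5): the presenter opened envelope 5, so this case is ruled out; weight (1/5)·0 = 0.
The weights sum to 1/4.
So P(the cheque in envelope 4 | the presenter opened envelope 5) = (1/20) / (1/4) = 1/5.

1/5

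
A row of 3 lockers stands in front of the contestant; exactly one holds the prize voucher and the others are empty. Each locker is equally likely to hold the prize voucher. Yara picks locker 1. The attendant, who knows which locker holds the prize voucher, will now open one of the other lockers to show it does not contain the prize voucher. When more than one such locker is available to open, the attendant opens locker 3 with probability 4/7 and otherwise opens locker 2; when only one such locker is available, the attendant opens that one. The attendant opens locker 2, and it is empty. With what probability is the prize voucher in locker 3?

Apply Bayes' rule, conditioning on where the prize voucher actually is.
If it is in locker 1 (prior 1/3): locker 3 is available but not opened, probability 3/7; weight (1/3)·(3/7) = 1/7.
If it is in locker 2 (prior 1/3): the attendant opened locker 2, so this case is ruled out; weight (1/3)·0 = 0.
If it is in locker 3 (prior 1/3): only locker 2 is available, probability 1; weight (1/3)·1 = 1/3.
The weights sum to 10/21.
So P(the prize voucher in locker 3 | the attendant opened locker 2) = (1/3) / (10/21) = 7/10.

7/10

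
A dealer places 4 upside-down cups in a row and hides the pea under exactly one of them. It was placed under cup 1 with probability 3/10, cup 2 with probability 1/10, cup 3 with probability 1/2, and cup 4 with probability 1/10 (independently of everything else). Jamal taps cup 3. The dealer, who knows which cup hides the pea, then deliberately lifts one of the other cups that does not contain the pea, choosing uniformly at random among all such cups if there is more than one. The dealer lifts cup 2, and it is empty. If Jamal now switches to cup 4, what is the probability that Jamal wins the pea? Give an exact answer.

Consider each possible location of the pea in turn.
If it is under cup 1 (prior 3/10): the dealer has 2 equally likely choices, so probability 1/2; weight (3/10)·(1/2) = 3/20.
If it is under cup 2 (prior 1/10): the dealer opened cup 2, so this case is ruled out; weight (1/10)·0 = 0.
If it is under cup 3 (prior 1/2): the dealer has 3 equally likely choices, so probability 1/3; weight (1/2)·(1/3) = 1/6.
If it is under cup 4 (prior 1/10): the dealer has 2 equally likely choices, so probability 1/2; weight (1/10)·(1/2) = 1/20.
The weights sum to 11/30.
So P(the pea under cup 4 | the dealer opened cup 2) = (1/20) / (11/30) = 3/22.

3/22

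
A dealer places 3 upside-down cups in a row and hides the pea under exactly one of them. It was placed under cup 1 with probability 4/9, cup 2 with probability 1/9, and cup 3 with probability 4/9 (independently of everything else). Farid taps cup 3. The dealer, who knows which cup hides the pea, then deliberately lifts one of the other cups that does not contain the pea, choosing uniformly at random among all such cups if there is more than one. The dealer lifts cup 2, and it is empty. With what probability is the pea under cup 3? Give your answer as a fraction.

Consider each possible location of the pea in turn.
If it is under cup 1 (prior 4/9): the dealer has no choice, probability 1; weight (4/9)·1 = 4/9.
If it is under cup 2 (prior 1/9): the dealer opened cup 2, so this case is ruled out; weight (1/9)·0 = 0.
If it is under cup 3 (prior 4/9): the dealer has 2 equally likely choices, so probability 1/2; weight (4/9)·(1/2) = 2/9.
The weights sum to 2/3.
So P(the pea under cup 3 | the dealer opened cup 2) = (2/9) / (2/3) = 1/3.

1/3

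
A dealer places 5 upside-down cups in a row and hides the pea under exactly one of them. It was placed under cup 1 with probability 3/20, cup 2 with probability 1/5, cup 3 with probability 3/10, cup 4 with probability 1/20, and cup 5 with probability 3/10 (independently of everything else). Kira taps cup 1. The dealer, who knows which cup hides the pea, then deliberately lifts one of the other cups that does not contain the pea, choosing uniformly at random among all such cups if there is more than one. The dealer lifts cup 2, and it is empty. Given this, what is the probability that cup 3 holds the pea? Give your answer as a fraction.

24/61

Apply Bayes' rule, conditioning on where the pea actually is.
If it is under cup 1 (prior 3/20): the dealer has 4 equally likely choices, so probability 1/4; weight (3/20)·(1/4) = 3/80.
If it is under cup 2 (prior 1/5): the dealer opened cup 2, so this case is ruled out; weight (1/5)·0 = 0.
If it is under either of cups 3 and 5 (prior 3/10 each): the dealer has 3 equally likely choices, so probability 1/3; weight (3/10)·(1/3) = 1/10 each.
If it is under cup 4 (prior 1/20): the dealer has 3 equally likely choices, so probability 1/3; weight (1/20)·(1/3) = 1/60.
The weights sum to 61/240.
So P(the pea under cup 3 | the dealer opened cup 2) = (1/10) / (61/240) = 24/61.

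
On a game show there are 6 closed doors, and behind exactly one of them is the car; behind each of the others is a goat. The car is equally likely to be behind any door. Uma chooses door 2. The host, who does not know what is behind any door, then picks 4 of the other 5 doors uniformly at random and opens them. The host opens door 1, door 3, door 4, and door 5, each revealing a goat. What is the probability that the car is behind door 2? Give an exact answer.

1/2

Because the host chose which doors to open without knowing where the car is, the choice is independent of the prize location. Learning that none of the 4 opened doors holds the car simply rules out those 4 locations and leaves the remaining 2 doors still equally likely by symmetry.
So P(the car behind door 2) = 1/2.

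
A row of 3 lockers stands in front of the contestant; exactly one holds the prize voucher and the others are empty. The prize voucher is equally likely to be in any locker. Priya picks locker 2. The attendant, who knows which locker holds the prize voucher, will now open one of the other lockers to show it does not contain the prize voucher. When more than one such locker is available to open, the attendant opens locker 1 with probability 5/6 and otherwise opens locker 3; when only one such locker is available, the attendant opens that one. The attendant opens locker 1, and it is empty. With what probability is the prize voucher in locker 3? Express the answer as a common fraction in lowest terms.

6/11

Apply Bayes' rule, conditioning on where the prize voucher actually is.
If it is in locker 1 (prior 1/3): the attendant opened locker 1, so this case is ruled out; weight (1/3)·0 = 0.
If it is in locker 2 (prior 1/3): locker 1 is available, opened with probability 5/6; weight (1/3)·(5/6) = 5/18.
If it is in locker 3 (prior 1/3): only locker 1 is available, probability 1; weight (1/3)·1 = 1/3.
The weights sum to 11/18.
So P(the prize voucher in locker 3 | the attendant opened locker 1) = (1/3) / (11/18) = 6/11.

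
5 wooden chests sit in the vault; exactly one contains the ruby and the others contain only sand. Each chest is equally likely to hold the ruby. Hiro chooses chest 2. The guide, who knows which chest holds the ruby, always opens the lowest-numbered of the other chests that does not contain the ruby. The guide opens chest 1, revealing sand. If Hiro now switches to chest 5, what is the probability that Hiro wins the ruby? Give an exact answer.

1/4

Apply Bayes' rule, conditioning on where the ruby actually is.
If it is in chest 1 (prior 1/5): the guide opened chest 1, so this case is ruled out; weight (1/5)·0 = 0.
If it is in any of chests 2, 3, 4, and 5 (prior 1/5 each): chest 1 is the lowest-numbered option available, probability 1; weight (1/5)·1 = 1/5 each.
The weights sum to 4/5.
So P(the ruby in chest 5 | the guide opened chest 1) = (1/5) / (4/5) = 1/4.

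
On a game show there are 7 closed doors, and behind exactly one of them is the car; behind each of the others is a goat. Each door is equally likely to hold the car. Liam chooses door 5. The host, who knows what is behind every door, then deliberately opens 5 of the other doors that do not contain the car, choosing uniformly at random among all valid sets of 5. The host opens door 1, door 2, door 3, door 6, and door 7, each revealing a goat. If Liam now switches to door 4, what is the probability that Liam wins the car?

6/7

Apply Bayes' rule, conditioning on where the car actually is.
If it is behind any of doors 1, 2, 3, 6, and 7 (prior 1/7 each): that door was opened and seen not to hold the prize — ruled out; weight (1/7)·0 = 0 each.
If it is behind door 4 (prior 1/7): the host has no choice, probability 1; weight (1/7)·1 = 1/7.
If it is behind door 5 (prior 1/7): the host has 6 equally likely choices, so probability 1/6; weight (1/7)·(1/6) = 1/42.
The weights sum to 1/6.
So P(the car behind door 4 | the host opened door 1, door 2, door 3, door 6, and door 7) = (1/7) / (1/6) = 6/7.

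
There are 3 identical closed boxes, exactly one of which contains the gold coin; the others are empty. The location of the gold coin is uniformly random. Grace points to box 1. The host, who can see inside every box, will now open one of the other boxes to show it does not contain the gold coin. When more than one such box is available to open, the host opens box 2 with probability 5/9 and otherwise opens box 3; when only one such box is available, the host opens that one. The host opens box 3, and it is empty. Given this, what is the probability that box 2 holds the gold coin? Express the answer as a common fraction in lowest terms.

Apply Bayes' rule, conditioning on where the gold coin actually is.
If it is in box 1 (prior 1/3): box 2 is available but not opened, probability 4/9; weight (1/3)·(4/9) = 4/27.
If it is in box 2 (prior 1/3): only box 3 is available, probability 1; weight (1/3)·1 = 1/3.
If it is in box 3 (prior 1/3): the host opened box 3, so this case is ruled out; weight (1/3)·0 = 0.
The weights sum to 13/27.
So P(the gold coin in box 2 | the host opened box 3) = (1/3) / (13/27) = 9/13.

9/13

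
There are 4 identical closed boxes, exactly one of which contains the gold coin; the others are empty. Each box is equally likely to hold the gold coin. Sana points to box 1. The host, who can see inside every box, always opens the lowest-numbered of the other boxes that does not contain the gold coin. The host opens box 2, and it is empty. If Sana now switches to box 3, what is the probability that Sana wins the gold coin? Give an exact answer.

1/3

Consider each possible location of the gold coin in turn.
If it is in any of boxes 1, 3, and 4 (prior 1/4 each): box 2 is the lowest-numbered option available, probability 1; weight (1/4)·1 = 1/4 each.
If it is in box 2 (prior 1/4): the host opened box 2, so this case is ruled out; weight (1/4)·0 = 0.
The weights sum to 3/4.
So P(the gold coin in box 3 | the host opened box 2) = (1/4) / (3/4) = 1/3.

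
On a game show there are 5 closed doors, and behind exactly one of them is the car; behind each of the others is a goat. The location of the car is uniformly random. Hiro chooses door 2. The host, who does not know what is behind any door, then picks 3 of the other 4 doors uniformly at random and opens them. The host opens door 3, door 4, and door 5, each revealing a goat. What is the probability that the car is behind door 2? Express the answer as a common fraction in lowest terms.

1/2

Because the host chose which doors to open without knowing where the car is, the choice is independent of the prize location. Learning that none of the 3 opened doors holds the car simply rules out those 3 locations and leaves the remaining 2 doors still equally likely by symmetry.
So P(the car behind door 2) = 1/2.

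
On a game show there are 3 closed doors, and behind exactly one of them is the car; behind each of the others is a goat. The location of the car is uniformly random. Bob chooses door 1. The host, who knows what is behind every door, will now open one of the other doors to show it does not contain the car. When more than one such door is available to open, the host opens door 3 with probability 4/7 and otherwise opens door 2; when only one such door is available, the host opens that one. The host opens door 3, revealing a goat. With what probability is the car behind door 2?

7/11

Apply Bayes' rule, conditioning on where the car actually is.
If it is behind door 1 (prior 1/3): door 3 is available, opened with probability 4/7; weight (1/3)·(4/7) = 4/21.
If it is behind door 2 (prior 1/3): only door 3 is available, probability 1; weight (1/3)·1 = 1/3.
If it is behind door 3 (prior 1/3): the host opened door 3, so this case is ruled out; weight (1/3)·0 = 0.
The weights sum to 11/21.
So P(the car behind door 2 | the host opened door 3) = (1/3) / (11/21) = 7/11.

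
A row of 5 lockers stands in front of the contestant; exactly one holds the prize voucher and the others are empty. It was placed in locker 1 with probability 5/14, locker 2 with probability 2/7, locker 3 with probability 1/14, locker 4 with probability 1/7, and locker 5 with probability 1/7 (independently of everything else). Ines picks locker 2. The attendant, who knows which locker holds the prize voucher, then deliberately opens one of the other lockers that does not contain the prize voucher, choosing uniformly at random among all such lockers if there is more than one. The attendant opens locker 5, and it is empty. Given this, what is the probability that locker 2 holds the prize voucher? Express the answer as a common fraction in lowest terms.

Condition on the true location of the prize voucher.
If it is in locker 1 (prior 5/14): the attendant has 3 equally likely choices, so probability 1/3; weight (5/14)·(1/3) = 5/42.
If it is in locker 2 (prior 2/7): the attendant has 4 equally likely choices, so probability 1/4; weight (2/7)·(1/4) = 1/14.
If it is in locker 3 (prior 1/14): the attendant has 3 equally likely choices, so probability 1/3; weight (1/14)·(1/3) = 1/42.
If it is in locker 4 (prior 1/7): the attendant has 3 equally likely choices, so probability 1/3; weight (1/7)·(1/3) = 1/21.
If it is in locker 5 (prior 1/7): the attendant opened locker 5, so this case is ruled out; weight (1/7)·0 = 0.
The weights sum to 11/42.
So P(the prize voucher in locker 2 | the attendant opened locker 5) = (1/14) / (11/42) = 3/11.

3/11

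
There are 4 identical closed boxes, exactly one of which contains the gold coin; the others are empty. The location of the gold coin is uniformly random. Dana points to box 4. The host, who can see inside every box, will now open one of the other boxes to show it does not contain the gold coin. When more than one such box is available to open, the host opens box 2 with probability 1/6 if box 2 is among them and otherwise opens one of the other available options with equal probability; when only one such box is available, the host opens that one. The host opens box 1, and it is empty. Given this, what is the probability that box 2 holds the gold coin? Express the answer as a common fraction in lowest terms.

2/7

Apply Bayes' rule, conditioning on where the gold coin actually is.
If it is in box 1 (prior 1/4): the host opened box 1, so this case is ruled out; weight (1/4)·0 = 0.
If it is in box 2 (prior 1/4): box 2 holds the prize so is unavailable; the host chooses uniformly among the 2 others, probability 1/2; weight (1/4)·(1/2) = 1/8.
If it is in box 3 (prior 1/4): box 2 is available but not opened, probability 5/6; weight (1/4)·(5/6) = 5/24.
If it is in box 4 (prior 1/4): box 2 is available but not opened; box 1 gets probability (1 − 1/6)/2 = 5/12; weight (1/4)·(5/12) = 5/48.
The weights sum to 7/16.
So P(the gold coin in box 2 | the host opened box 1) = (1/8) / (7/16) = 2/7.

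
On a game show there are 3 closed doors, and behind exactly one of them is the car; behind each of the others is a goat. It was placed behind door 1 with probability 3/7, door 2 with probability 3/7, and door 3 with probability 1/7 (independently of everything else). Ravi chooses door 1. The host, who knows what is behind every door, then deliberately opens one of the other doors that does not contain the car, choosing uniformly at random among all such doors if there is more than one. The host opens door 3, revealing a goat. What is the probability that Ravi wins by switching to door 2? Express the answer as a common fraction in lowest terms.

Consider each possible location of the car in turn.
If it is behind door 1 (prior 3/7): the host has 2 equally likely choices, so probability 1/2; weight (3/7)·(1/2) = 3/14.
If it is behind door 2 (prior 3/7): the host has no choice, probability 1; weight (3/7)·1 = 3/7.
If it is behind door 3 (prior 1/7): the host opened door 3, so this case is ruled out; weight (1/7)·0 = 0.
The weights sum to 9/14.
So P(the car behind door 2 | the host opened door 3) = (3/7) / (9/14) = 2/3.

2/3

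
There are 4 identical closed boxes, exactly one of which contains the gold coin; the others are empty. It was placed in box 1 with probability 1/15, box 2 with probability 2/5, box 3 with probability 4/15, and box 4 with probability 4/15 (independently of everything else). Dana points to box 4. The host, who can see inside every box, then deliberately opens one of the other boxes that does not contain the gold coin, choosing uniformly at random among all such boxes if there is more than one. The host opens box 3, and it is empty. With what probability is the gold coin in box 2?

Consider each possible location of the gold coin in turn.
If it is in box 1 (prior 1/15): the host has 2 equally likely choices, so probability 1/2; weight (1/15)·(1/2) = 1/30.
If it is in box 2 (prior 2/5): the host has 2 equally likely choices, so probability 1/2; weight (2/5)·(1/2) = 1/5.
If it is in box 3 (prior 4/15): the host opened box 3, so this case is ruled out; weight (4/15)·0 = 0.
If it is in box 4 (prior 4/15): the host has 3 equally likely choices, so probability 1/3; weight (4/15)·(1/3) = 4/45.
The weights sum to 29/90.
So P(the gold coin in box 2 | the host opened box 3) = (1/5) / (29/90) = 18/29.

18/29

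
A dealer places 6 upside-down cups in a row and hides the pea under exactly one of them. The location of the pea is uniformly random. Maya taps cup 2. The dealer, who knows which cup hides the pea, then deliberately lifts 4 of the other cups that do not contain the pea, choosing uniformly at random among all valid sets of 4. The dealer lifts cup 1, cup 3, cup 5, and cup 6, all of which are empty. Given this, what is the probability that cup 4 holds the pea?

5/6

Consider each possible location of the pea in turn.
If it is under any of cups 1, 3, 5, and 6 (prior 1/6 each): that cup was opened and seen not to hold the prize — ruled out; weight (1/6)·0 = 0 each.
If it is under cup 2 (prior 1/6): the dealer has 5 equally likely choices, so probability 1/5; weight (1/6)·(1/5) = 1/30.
If it is under cup 4 (prior 1/6): the dealer has no choice, probability 1; weight (1/6)·1 = 1/6.
The weights sum to 1/5.
So P(the pea under cup 4 | the dealer opened cup 1, cup 3, cup 5, and cup 6) = (1/6) / (1/5) = 5/6.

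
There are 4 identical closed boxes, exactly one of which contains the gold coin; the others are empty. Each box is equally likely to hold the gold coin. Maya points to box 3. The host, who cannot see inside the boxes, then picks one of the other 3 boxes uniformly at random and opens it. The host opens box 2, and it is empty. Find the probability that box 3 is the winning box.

Because the host chose which box to open without knowing where the gold coin is, the choice is independent of the prize location. Learning that box 2 does not hold the gold coin simply rules out that one location and leaves the remaining 3 boxes still equally likely by symmetry.
So P(the gold coin in box 3) = 1/3.

1/3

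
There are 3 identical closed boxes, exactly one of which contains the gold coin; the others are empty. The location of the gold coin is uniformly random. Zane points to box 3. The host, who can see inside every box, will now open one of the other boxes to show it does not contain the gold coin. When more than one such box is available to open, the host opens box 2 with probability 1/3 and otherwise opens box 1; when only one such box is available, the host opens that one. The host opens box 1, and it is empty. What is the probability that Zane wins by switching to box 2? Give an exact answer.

Consider each possible location of the gold coin in turn.
If it is in box 1 (prior 1/3): the host opened box 1, so this case is ruled out; weight (1/3)·0 = 0.
If it is in box 2 (prior 1/3): only box 1 is available, probability 1; weight (1/3)·1 = 1/3.
If it is in box 3 (prior 1/3): box 2 is available but not opened, probability 2/3; weight (1/3)·(2/3) = 2/9.
The weights sum to 5/9.
So P(the gold coin in box 2 | the host opened box 1) = (1/3) / (5/9) = 3/5.

3/5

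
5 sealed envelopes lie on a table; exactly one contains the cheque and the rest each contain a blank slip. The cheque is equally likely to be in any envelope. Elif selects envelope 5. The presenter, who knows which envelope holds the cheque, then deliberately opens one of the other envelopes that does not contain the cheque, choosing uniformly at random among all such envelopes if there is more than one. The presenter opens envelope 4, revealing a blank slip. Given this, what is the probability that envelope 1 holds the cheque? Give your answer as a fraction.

4/15

Consider each possible location of the cheque in turn.
If it is in any of envelopes 1, 2, and 3 (prior 1/5 each): the presenter has 3 equally likely choices, so probability 1/3; weight (1/5)·(1/3) = 1/15 each.
If it is in envelope 4 (prior 1/5): the presenter opened envelope 4, so this case is ruled out; weight (1/5)·0 = 0.
If it is in envelope 5 (prior 1/5): the presenter has 4 equally likely choices, so probability 1/4; weight (1/5)·(1/4) = 1/20.
The weights sum to 1/4.
So P(the cheque in envelope 1 | the presenter opened envelope 4) = (1/15) / (1/4) = 4/15.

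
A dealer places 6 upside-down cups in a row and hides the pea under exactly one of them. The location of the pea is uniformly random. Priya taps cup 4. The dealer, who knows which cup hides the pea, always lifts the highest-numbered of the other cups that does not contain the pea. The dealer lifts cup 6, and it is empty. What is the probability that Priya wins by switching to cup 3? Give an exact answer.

1/5

Consider each possible location of the pea in turn.
If it is under any of cups 1, 2, 3, 4, and 5 (prior 1/6 each): cup 6 is the highest-numbered option available, probability 1; weight (1/6)·1 = 1/6 each.
If it is under cup 6 (prior 1/6): the dealer opened cup 6, so this case is ruled out; weight (1/6)·0 = 0.
The weights sum to 5/6.
So P(the pea under cup 3 | the dealer opened cup 6) = (1/6) / (5/6) = 1/5.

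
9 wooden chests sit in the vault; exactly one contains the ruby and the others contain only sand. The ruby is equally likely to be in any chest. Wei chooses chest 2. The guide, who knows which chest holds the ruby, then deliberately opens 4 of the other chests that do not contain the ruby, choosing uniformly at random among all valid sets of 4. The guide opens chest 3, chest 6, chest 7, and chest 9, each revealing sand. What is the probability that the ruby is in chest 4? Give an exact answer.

2/9

Apply Bayes' rule, conditioning on where the ruby actually is.
If it is in any of chests 1, 4, 5, and 8 (prior 1/9 each): the guide has 35 equally likely choices, so probability 1/35; weight (1/9)·(1/35) = 1/315 each.
If it is in chest 2 (prior 1/9): the guide has 70 equally likely choices, so probability 1/70; weight (1/9)·(1/70) = 1/630.
If it is in any of chests 3, 6, 7, and 9 (prior 1/9 each): that chest was opened and seen not to hold the prize — ruled out; weight (1/9)·0 = 0 each.
The weights sum to 1/70.
So P(the ruby in chest 4 | the guide opened chest 3, chest 6, chest 7, and chest 9) = (1/315) / (1/70) = 2/9.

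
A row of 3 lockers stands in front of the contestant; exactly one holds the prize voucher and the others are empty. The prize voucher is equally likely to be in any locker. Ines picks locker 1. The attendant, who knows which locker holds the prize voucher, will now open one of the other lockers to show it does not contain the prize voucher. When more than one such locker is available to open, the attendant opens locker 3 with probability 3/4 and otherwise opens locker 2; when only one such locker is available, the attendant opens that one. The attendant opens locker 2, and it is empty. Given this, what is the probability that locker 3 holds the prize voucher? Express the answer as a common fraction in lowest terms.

Consider each possible location of the prize voucher in turn.
If it is in locker 1 (prior 1/3): locker 3 is available but not opened, probability 1/4; weight (1/3)·(1/4) = 1/12.
If it is in locker 2 (prior 1/3): the attendant opened locker 2, so this case is ruled out; weight (1/3)·0 = 0.
If it is in locker 3 (prior 1/3): only locker 2 is available, probability 1; weight (1/3)·1 = 1/3.
The weights sum to 5/12.
So P(the prize voucher in locker 3 | the attendant opened locker 2) = (1/3) / (5/12) = 4/5.

4/5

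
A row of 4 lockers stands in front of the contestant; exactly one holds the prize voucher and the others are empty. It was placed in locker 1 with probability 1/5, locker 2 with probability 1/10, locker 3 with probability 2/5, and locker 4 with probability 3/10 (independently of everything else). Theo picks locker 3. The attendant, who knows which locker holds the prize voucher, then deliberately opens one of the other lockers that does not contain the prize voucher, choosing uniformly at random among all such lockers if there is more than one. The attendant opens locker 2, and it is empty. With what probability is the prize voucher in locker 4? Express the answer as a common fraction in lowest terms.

9/23

Condition on the true location of the prize voucher.
If it is in locker 1 (prior 1/5): the attendant has 2 equally likely choices, so probability 1/2; weight (1/5)·(1/2) = 1/10.
If it is in locker 2 (prior 1/10): the attendant opened locker 2, so this case is ruled out; weight (1/10)·0 = 0.
If it is in locker 3 (prior 2/5): the attendant has 3 equally likely choices, so probability 1/3; weight (2/5)·(1/3) = 2/15.
If it is in locker 4 (prior 3/10): the attendant has 2 equally likely choices, so probability 1/2; weight (3/10)·(1/2) = 3/20.
The weights sum to 23/60.
So P(the prize voucher in locker 4 | the attendant opened locker 2) = (3/20) / (23/60) = 9/23.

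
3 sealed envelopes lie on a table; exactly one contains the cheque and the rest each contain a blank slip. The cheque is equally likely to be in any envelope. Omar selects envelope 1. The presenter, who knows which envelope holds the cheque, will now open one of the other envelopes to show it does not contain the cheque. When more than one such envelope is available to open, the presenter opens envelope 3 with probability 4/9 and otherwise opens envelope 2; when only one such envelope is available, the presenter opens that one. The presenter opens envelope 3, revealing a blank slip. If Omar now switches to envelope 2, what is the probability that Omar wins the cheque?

Consider each possible location of the cheque in turn.
If it is in envelope 1 (prior 1/3): envelope 3 is available, opened with probability 4/9; weight (1/3)·(4/9) = 4/27.
If it is in envelope 2 (prior 1/3): only envelope 3 is available, probability 1; weight (1/3)·1 = 1/3.
If it is in envelope 3 (prior 1/3): the presenter opened envelope 3, so this case is ruled out; weight (1/3)·0 = 0.
The weights sum to 13/27.
So P(the cheque in envelope 2 | the presenter opened envelope 3) = (1/3) / (13/27) = 9/13.

9/13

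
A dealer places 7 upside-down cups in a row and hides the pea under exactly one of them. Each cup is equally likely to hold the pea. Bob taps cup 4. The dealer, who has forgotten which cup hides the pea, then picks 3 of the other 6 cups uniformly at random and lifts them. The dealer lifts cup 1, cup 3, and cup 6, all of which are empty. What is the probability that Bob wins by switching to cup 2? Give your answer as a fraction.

1/4

Apply Bayes' rule, conditioning on where the pea actually is.
If it is under any of cups 1, 3, and 6 (prior 1/7 each): that cup was opened and seen not to hold the prize — ruled out; weight (1/7)·0 = 0 each.
If it is under any of cups 2, 4, 5, and 7 (prior 1/7 each): the dealer picks exactly this set with probability 1/20 regardless, and none is the prize; weight (1/7)·(1/20) = 1/140 each.
The weights sum to 1/35.
So P(the pea under cup 2 | the dealer opened cup 1, cup 3, and cup 6) = (1/140) / (1/35) = 1/4.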